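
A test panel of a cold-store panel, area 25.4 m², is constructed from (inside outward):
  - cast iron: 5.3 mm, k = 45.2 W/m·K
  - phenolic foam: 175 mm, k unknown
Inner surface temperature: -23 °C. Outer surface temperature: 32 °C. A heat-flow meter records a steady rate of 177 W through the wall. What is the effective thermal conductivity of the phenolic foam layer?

k ≈ 0.0222 W/(m·K)

Treating each layer as a thermal resistance in series:
R_cast iron = L/(kA) = 0.0053/(45.2×25.4) = 4.616×10^-6 K/W
Sum of known resistances R_other = 4.616×10^-6 K/W
Total R = ΔT/Q = 55/177 = 0.3107 K/W
R_phenolic foam = R_total − R_other = 0.3107 K/W
k = L/(R·A) = 0.175/(0.3107×25.4)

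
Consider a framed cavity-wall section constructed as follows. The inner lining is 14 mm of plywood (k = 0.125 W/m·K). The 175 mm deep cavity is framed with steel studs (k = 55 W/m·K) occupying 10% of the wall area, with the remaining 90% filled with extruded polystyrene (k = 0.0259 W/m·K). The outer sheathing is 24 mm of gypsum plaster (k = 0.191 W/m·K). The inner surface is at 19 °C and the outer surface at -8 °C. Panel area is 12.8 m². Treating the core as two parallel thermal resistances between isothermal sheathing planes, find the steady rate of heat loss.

Q ≈ 1280 W

Sheathing layers in series; stud and cavity paths in parallel between them.
R_inner = 0.014/(0.125×12.8) = 0.00875 K/W
R_stud  = 0.175/(55×0.1×12.8) = 0.002486 K/W
R_cav   = 0.175/(0.0259×0.9×12.8) = 0.5865 K/W
1/R_core = 1/R_stud + 1/R_cav → R_core = 0.002475 K/W
R_outer = 0.024/(0.191×12.8) = 0.009817 K/W
R_total = 0.02104 K/W
Q = ΔT/R_total = 27/0.02104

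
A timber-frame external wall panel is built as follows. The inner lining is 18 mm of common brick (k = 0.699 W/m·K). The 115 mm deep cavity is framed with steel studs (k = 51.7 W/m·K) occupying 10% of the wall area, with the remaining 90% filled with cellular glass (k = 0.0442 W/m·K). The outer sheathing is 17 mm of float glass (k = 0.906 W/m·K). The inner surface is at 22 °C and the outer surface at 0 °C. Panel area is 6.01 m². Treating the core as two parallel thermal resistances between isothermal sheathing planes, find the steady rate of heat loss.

Sheathing layers in series; stud and cavity paths in parallel between them.
R_inner = 0.018/(0.699×6.01) = 0.004285 K/W
R_stud  = 0.115/(51.7×0.1×6.01) = 0.003701 K/W
R_cav   = 0.115/(0.0442×0.9×6.01) = 0.481 K/W
1/R_core = 1/R_stud + 1/R_cav → R_core = 0.003673 K/W
R_outer = 0.017/(0.906×6.01) = 0.003122 K/W
R_total = 0.01108 K/W
Q = ΔT/R_total = 22/0.01108

Q ≈ 1990 W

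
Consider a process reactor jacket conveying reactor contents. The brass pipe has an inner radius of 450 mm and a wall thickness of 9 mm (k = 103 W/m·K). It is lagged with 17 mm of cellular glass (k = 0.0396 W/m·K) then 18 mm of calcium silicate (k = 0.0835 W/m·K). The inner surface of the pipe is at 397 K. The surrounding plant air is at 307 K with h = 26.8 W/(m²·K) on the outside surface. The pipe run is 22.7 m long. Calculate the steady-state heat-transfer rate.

Treating each annulus and film as a series resistance:
R_brass pipe wall = ln(459/450)/(2π×103×22.7) = 1.348×10^-6 K/W
R_cellular glass = ln(476/459)/(2π×0.0396×22.7) = 0.006439 K/W
R_calcium silicate = ln(494/476)/(2π×0.0835×22.7) = 0.003117 K/W
R_outer film = 1/(h_o·2πr_oL) = 1/(26.8×2π×0.494×22.7) = 5.296×10^-4 K/W
R_total = 0.01009 K/W
Q = ΔT/R_total = 90/0.01009

Q ≈ 8920 W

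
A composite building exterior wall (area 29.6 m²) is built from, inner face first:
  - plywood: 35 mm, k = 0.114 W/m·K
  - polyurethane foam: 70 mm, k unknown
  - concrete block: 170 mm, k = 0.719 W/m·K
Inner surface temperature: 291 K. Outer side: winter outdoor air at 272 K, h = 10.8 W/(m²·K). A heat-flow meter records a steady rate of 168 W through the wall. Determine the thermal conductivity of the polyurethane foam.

k ≈ 0.0258 W/(m·K)

Using the resistance-network approach (series):
R_plywood = L/(kA) = 0.035/(0.114×29.6) = 0.01037 K/W
R_concrete block = L/(kA) = 0.17/(0.719×29.6) = 0.007988 K/W
R_outer film = 1/(h_o·A) = 1/(10.8×29.6) = 0.003128 K/W
Sum of known resistances R_other = 0.02149 K/W
Total R = ΔT/Q = 19/168 = 0.1131 K/W
R_polyurethane foam = R_total − R_other = 0.09161 K/W
k = L/(R·A) = 0.07/(0.09161×29.6)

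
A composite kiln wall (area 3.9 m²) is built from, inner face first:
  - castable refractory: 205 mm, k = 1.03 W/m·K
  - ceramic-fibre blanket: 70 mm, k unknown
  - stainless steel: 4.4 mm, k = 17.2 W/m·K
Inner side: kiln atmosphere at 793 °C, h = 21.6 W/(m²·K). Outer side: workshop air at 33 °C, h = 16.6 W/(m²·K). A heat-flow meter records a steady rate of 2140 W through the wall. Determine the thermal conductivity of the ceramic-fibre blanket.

Using the resistance-network approach (series):
R_inner film = 1/(h_i·A) = 1/(21.6×3.9) = 0.01187 K/W
R_castable refractory = L/(kA) = 0.205/(1.03×3.9) = 0.05103 K/W
R_stainless steel = L/(kA) = 0.0044/(17.2×3.9) = 6.559×10^-5 K/W
R_outer film = 1/(h_o·A) = 1/(16.6×3.9) = 0.01545 K/W
Sum of known resistances R_other = 0.07842 K/W
Total R = ΔT/Q = 760/2140 = 0.3551 K/W
R_ceramic-fibre blanket = R_total − R_other = 0.2767 K/W
k = L/(R·A) = 0.07/(0.2767×3.9)

k ≈ 0.0649 W/(m·K)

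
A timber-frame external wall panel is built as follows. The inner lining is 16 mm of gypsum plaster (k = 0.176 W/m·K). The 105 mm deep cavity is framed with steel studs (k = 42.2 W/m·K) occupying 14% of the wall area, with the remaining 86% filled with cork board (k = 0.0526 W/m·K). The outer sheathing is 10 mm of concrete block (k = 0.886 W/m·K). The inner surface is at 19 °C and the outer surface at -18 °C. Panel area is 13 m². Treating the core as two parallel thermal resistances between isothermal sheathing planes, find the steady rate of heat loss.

Sheathing layers in series; stud and cavity paths in parallel between them.
R_inner = 0.016/(0.176×13) = 0.006993 K/W
R_stud  = 0.105/(42.2×0.14×13) = 0.001367 K/W
R_cav   = 0.105/(0.0526×0.86×13) = 0.1786 K/W
1/R_core = 1/R_stud + 1/R_cav → R_core = 0.001357 K/W
R_outer = 0.01/(0.886×13) = 8.682×10^-4 K/W
R_total = 0.009218 K/W
Q = ΔT/R_total = 37/0.009218

Q ≈ 4010 W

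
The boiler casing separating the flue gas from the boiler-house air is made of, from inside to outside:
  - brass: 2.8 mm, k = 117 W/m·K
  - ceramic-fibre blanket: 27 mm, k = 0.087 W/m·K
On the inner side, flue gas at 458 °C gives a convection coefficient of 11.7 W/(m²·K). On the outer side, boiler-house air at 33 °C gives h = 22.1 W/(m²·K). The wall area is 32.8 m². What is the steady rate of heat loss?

Q ≈ 31600 W

Treating each layer as a thermal resistance in series:
R_inner film = 1/(h_i·A) = 1/(11.7×32.8) = 0.002606 K/W
R_brass = L/(kA) = 0.0028/(117×32.8) = 7.296×10^-7 K/W
R_ceramic-fibre blanket = L/(kA) = 0.027/(0.087×32.8) = 0.009462 K/W
R_outer film = 1/(h_o·A) = 1/(22.1×32.8) = 0.00138 K/W
R_total = 0.01345 K/W
Q = ΔT / R_total = 425 / 0.01345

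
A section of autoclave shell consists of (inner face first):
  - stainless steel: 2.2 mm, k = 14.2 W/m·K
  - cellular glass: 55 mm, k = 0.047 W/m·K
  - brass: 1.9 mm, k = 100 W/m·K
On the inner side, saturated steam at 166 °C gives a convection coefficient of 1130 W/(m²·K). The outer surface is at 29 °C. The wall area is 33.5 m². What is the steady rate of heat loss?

Thermal resistances in series:
R_inner film = 1/(h_i·A) = 1/(1130×33.5) = 2.642×10^-5 K/W
R_stainless steel = L/(kA) = 0.0022/(14.2×33.5) = 4.625×10^-6 K/W
R_cellular glass = L/(kA) = 0.055/(0.047×33.5) = 0.03493 K/W
R_brass = L/(kA) = 0.0019/(100×33.5) = 5.672×10^-7 K/W
R_total = 0.03496 K/W
Q = ΔT / R_total = 137 / 0.03496

Q ≈ 3920 W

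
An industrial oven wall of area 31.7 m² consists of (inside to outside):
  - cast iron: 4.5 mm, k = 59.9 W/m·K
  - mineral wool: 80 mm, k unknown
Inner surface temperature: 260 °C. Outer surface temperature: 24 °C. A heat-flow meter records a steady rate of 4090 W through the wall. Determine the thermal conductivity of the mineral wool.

k ≈ 0.0437 W/(m·K)

Thermal resistances in series:
R_cast iron = L/(kA) = 0.0045/(59.9×31.7) = 2.37×10^-6 K/W
Sum of known resistances R_other = 2.37×10^-6 K/W
Total R = ΔT/Q = 236/4090 = 0.0577 K/W
R_mineral wool = R_total − R_other = 0.0577 K/W
k = L/(R·A) = 0.08/(0.0577×31.7)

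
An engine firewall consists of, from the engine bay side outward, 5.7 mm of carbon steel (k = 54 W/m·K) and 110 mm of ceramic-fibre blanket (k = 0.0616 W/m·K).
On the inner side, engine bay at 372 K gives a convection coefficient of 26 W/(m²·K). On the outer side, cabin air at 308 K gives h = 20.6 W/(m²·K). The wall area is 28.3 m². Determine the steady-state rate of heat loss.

Using the resistance-network approach (series):
R_inner film = 1/(h_i·A) = 1/(26×28.3) = 0.001359 K/W
R_carbon steel = L/(kA) = 0.0057/(54×28.3) = 3.73×10^-6 K/W
R_ceramic-fibre blanket = L/(kA) = 0.11/(0.0616×28.3) = 0.0631 K/W
R_outer film = 1/(h_o·A) = 1/(20.6×28.3) = 0.001715 K/W
R_total = 0.06618 K/W
Q = ΔT / R_total = 64 / 0.06618

Q ≈ 967 W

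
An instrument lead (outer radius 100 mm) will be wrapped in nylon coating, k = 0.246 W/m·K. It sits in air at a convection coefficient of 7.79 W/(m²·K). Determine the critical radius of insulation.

For a cylinder r_cr = k/h = 0.246/7.79
r_cr = 31.6 mm; since the bare radius (100 mm) is above r_cr, any added insulation will reduce heat loss.

r_cr ≈ 31.6 mm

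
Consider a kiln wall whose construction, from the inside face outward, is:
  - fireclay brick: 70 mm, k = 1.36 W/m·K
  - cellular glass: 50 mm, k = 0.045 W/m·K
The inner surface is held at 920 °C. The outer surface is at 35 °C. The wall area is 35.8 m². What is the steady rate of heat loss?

Q ≈ 27300 W

Treating each layer as a thermal resistance in series:
R_fireclay brick = L/(kA) = 0.07/(1.36×35.8) = 0.001438 K/W
R_cellular glass = L/(kA) = 0.05/(0.045×35.8) = 0.03104 K/W
R_total = 0.03247 K/W
Q = ΔT / R_total = 885 / 0.03247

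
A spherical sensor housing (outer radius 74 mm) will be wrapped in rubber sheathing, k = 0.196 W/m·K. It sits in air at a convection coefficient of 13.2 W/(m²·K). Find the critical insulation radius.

For a sphere r_cr = 2k/h = 2×0.196/13.2
r_cr = 29.7 mm; since the bare radius (74 mm) is above r_cr, any added insulation will reduce heat loss.

r_cr ≈ 29.7 mm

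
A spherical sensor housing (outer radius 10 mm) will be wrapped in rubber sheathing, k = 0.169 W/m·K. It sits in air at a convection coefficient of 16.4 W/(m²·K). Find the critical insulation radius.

For a sphere r_cr = 2k/h = 2×0.169/16.4
r_cr = 20.6 mm; since the bare radius (10 mm) is below r_cr, adding a thin layer of insulation will *increase* heat loss.

r_cr ≈ 20.6 mm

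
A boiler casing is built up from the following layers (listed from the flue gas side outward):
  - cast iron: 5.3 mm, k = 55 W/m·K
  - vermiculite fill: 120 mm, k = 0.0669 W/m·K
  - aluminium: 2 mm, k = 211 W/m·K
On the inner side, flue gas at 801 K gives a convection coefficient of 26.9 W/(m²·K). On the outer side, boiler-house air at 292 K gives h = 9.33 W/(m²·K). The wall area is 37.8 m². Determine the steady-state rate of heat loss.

Series thermal resistances:
R_inner film = 1/(h_i·A) = 1/(26.9×37.8) = 9.835×10^-4 K/W
R_cast iron = L/(kA) = 0.0053/(55×37.8) = 2.549×10^-6 K/W
R_vermiculite fill = L/(kA) = 0.12/(0.0669×37.8) = 0.04745 K/W
R_aluminium = L/(kA) = 0.002/(211×37.8) = 2.508×10^-7 K/W
R_outer film = 1/(h_o·A) = 1/(9.33×37.8) = 0.002835 K/W
R_total = 0.05127 K/W
Q = ΔT / R_total = 509 / 0.05127

Q ≈ 9930 W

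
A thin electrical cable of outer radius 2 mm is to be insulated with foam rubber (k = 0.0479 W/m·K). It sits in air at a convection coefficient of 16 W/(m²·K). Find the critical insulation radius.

For a cylinder r_cr = k/h = 0.0479/16
r_cr = 2.99 mm; since the bare radius (2 mm) is below r_cr, adding a thin layer of insulation will *increase* heat loss.

r_cr ≈ 2.99 mm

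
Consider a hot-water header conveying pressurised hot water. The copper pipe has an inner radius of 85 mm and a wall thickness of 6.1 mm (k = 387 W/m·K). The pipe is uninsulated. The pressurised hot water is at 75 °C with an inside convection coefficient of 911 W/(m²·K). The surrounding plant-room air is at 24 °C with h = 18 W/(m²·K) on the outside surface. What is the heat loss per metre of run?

Cylindrical conduction, so R = ln(r₂/r₁)/(2πkL) per layer, in series:
R_inner film = 1/(h_i·2πr₁L) = 1/(911×2π×0.085×1) = 0.002055 K/W
R_copper pipe wall = ln(91.1/85)/(2π×387×1) = 2.85×10^-5 K/W
R_outer film = 1/(h_o·2πr_oL) = 1/(18×2π×0.0911×1) = 0.09706 K/W
R_total = 0.09914 K/W
Q = ΔT/R_total = 51/0.09914

q′ ≈ 514 W/m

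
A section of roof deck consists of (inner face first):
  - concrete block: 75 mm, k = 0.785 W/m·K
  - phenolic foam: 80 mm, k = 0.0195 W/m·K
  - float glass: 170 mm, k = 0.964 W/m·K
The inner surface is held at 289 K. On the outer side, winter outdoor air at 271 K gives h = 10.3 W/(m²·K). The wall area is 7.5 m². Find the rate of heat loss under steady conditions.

Q ≈ 30.2 W

Series thermal resistances:
R_concrete block = L/(kA) = 0.075/(0.785×7.5) = 0.01274 K/W
R_phenolic foam = L/(kA) = 0.08/(0.0195×7.5) = 0.547 K/W
R_float glass = L/(kA) = 0.17/(0.964×7.5) = 0.02351 K/W
R_outer film = 1/(h_o·A) = 1/(10.3×7.5) = 0.01294 K/W
R_total = 0.5962 K/W
Q = ΔT / R_total = 18 / 0.5962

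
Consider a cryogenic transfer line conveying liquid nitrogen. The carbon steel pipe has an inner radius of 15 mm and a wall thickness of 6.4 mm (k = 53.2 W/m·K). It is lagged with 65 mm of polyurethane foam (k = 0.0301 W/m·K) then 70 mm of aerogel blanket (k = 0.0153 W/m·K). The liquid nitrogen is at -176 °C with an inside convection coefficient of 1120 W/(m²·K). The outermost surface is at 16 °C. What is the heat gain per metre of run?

q′ ≈ 14.2 W/m

Per-layer cylindrical resistances, series-summed:
R_inner film = 1/(h_i·2πr₁L) = 1/(1120×2π×0.015×1) = 0.009474 K/W
R_carbon steel pipe wall = ln(21.4/15)/(2π×53.2×1) = 0.001063 K/W
R_polyurethane foam = ln(86.4/21.4)/(2π×0.0301×1) = 7.379 K/W
R_aerogel blanket = ln(156.4/86.4)/(2π×0.0153×1) = 6.173 K/W
R_total = 13.56 K/W
Q = ΔT/R_total = 192/13.56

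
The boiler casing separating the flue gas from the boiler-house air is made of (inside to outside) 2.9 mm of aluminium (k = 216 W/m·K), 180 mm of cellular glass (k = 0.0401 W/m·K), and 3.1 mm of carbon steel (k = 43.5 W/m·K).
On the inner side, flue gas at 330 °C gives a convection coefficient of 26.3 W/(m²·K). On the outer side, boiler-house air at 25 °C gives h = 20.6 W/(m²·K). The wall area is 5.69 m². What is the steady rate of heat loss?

Q ≈ 379 W

Model the wall as resistances in series:
R_inner film = 1/(h_i·A) = 1/(26.3×5.69) = 0.006682 K/W
R_aluminium = L/(kA) = 0.0029/(216×5.69) = 2.36×10^-6 K/W
R_cellular glass = L/(kA) = 0.18/(0.0401×5.69) = 0.7889 K/W
R_carbon steel = L/(kA) = 0.0031/(43.5×5.69) = 1.252×10^-5 K/W
R_outer film = 1/(h_o·A) = 1/(20.6×5.69) = 0.008531 K/W
R_total = 0.8041 K/W
Q = ΔT / R_total = 305 / 0.8041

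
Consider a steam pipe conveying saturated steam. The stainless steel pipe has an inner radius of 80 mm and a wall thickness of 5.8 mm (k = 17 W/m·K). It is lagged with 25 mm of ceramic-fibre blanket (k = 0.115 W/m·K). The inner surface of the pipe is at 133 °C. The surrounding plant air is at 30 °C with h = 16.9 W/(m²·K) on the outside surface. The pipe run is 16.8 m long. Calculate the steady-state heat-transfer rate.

Treating each annulus and film as a series resistance:
R_stainless steel pipe wall = ln(85.8/80)/(2π×17×16.8) = 3.9×10^-5 K/W
R_ceramic-fibre blanket = ln(110.8/85.8)/(2π×0.115×16.8) = 0.02106 K/W
R_outer film = 1/(h_o·2πr_oL) = 1/(16.9×2π×0.1108×16.8) = 0.005059 K/W
R_total = 0.02616 K/W
Q = ΔT/R_total = 103/0.02616

Q ≈ 3940 W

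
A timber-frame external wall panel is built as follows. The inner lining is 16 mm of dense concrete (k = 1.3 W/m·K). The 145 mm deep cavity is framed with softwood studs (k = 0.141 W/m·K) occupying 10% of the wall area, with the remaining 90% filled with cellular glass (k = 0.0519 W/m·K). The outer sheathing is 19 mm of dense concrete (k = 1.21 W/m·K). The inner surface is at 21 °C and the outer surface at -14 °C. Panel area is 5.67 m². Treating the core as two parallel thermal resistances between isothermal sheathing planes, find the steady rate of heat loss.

Sheathing layers in series; stud and cavity paths in parallel between them.
R_inner = 0.016/(1.3×5.67) = 0.002171 K/W
R_stud  = 0.145/(0.141×0.1×5.67) = 1.814 K/W
R_cav   = 0.145/(0.0519×0.9×5.67) = 0.5475 K/W
1/R_core = 1/R_stud + 1/R_cav → R_core = 0.4205 K/W
R_outer = 0.019/(1.21×5.67) = 0.002769 K/W
R_total = 0.4255 K/W
Q = ΔT/R_total = 35/0.4255

Q ≈ 82.3 W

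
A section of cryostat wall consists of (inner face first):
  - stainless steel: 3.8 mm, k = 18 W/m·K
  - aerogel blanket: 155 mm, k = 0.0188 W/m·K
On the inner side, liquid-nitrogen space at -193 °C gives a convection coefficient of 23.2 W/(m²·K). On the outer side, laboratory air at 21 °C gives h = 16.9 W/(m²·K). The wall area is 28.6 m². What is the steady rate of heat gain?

Q ≈ 733 W

Thermal resistances in series:
R_inner film = 1/(h_i·A) = 1/(23.2×28.6) = 0.001507 K/W
R_stainless steel = L/(kA) = 0.0038/(18×28.6) = 7.382×10^-6 K/W
R_aerogel blanket = L/(kA) = 0.155/(0.0188×28.6) = 0.2883 K/W
R_outer film = 1/(h_o·A) = 1/(16.9×28.6) = 0.002069 K/W
R_total = 0.2919 K/W
Q = ΔT / R_total = 214 / 0.2919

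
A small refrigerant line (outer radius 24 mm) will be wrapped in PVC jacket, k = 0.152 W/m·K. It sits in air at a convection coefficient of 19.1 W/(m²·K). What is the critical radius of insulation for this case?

For a cylinder r_cr = k/h = 0.152/19.1
r_cr = 7.96 mm; since the bare radius (24 mm) is above r_cr, any added insulation will reduce heat loss.

r_cr ≈ 7.96 mm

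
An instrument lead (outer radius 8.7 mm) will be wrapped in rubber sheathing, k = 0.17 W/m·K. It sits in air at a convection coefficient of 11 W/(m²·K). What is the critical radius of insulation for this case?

For a cylinder r_cr = k/h = 0.17/11
r_cr = 15.5 mm; since the bare radius (8.7 mm) is below r_cr, adding a thin layer of insulation will *increase* heat loss.

r_cr ≈ 15.5 mm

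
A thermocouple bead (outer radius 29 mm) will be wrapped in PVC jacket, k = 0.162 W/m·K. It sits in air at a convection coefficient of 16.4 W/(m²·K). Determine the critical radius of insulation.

r_cr ≈ 19.8 mm

For a sphere r_cr = 2k/h = 2×0.162/16.4
r_cr = 19.8 mm; since the bare radius (29 mm) is above r_cr, any added insulation will reduce heat loss.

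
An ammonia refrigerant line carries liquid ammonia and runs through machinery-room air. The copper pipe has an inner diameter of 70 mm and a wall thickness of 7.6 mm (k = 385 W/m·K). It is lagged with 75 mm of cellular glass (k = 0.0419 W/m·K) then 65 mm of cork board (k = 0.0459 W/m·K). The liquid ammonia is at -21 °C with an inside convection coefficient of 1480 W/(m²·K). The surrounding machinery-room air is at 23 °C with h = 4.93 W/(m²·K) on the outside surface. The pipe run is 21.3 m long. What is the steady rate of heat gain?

Q ≈ 168 W

Treating each annulus and film as a series resistance:
R_inner film = 1/(h_i·2πr₁L) = 1/(1480×2π×0.035×21.3) = 1.442×10^-4 K/W
R_copper pipe wall = ln(42.6/35)/(2π×385×21.3) = 3.814×10^-6 K/W
R_cellular glass = ln(117.6/42.6)/(2π×0.0419×21.3) = 0.1811 K/W
R_cork board = ln(182.6/117.6)/(2π×0.0459×21.3) = 0.07163 K/W
R_outer film = 1/(h_o·2πr_oL) = 1/(4.93×2π×0.1826×21.3) = 0.0083 K/W
R_total = 0.2612 K/W
Q = ΔT/R_total = 44/0.2612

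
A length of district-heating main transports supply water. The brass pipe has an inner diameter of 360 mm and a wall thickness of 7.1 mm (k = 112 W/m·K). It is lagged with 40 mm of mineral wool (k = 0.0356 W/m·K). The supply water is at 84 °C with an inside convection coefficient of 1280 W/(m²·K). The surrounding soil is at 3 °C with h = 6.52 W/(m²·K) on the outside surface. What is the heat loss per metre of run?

Radial resistances (cylindrical: R_cond = ln(r_o/r_i)/(2πkL), R_conv = 1/(h·2πrL)):
R_inner film = 1/(h_i·2πr₁L) = 1/(1280×2π×0.18×1) = 6.908×10^-4 K/W
R_brass pipe wall = ln(187.1/180)/(2π×112×1) = 5.497×10^-5 K/W
R_mineral wool = ln(227.1/187.1)/(2π×0.0356×1) = 0.8662 K/W
R_outer film = 1/(h_o·2πr_oL) = 1/(6.52×2π×0.2271×1) = 0.1075 K/W
R_total = 0.9744 K/W
Q = ΔT/R_total = 81/0.9744

q′ ≈ 83.1 W/m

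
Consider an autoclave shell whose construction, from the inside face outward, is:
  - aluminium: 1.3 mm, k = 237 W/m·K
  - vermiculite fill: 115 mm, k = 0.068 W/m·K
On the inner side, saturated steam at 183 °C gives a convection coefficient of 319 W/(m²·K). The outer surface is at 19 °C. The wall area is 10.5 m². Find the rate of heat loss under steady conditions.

Model the wall as resistances in series:
R_inner film = 1/(h_i·A) = 1/(319×10.5) = 2.986×10^-4 K/W
R_aluminium = L/(kA) = 0.0013/(237×10.5) = 5.224×10^-7 K/W
R_vermiculite fill = L/(kA) = 0.115/(0.068×10.5) = 0.1611 K/W
R_total = 0.1614 K/W
Q = ΔT / R_total = 164 / 0.1614

Q ≈ 1020 W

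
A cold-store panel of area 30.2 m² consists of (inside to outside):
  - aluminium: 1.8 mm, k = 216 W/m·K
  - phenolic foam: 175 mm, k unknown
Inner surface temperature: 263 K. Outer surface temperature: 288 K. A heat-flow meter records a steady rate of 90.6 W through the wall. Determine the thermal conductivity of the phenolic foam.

Thermal resistances in series:
R_aluminium = L/(kA) = 0.0018/(216×30.2) = 2.759×10^-7 K/W
Sum of known resistances R_other = 2.759×10^-7 K/W
Total R = ΔT/Q = 25/90.6 = 0.2759 K/W
R_phenolic foam = R_total − R_other = 0.2759 K/W
k = L/(R·A) = 0.175/(0.2759×30.2)

k ≈ 0.021 W/(m·K)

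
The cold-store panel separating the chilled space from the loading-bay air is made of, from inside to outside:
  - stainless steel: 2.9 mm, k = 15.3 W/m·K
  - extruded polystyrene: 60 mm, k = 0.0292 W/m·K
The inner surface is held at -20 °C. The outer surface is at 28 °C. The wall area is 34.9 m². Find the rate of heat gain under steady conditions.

Series thermal resistances:
R_stainless steel = L/(kA) = 0.0029/(15.3×34.9) = 5.431×10^-6 K/W
R_extruded polystyrene = L/(kA) = 0.06/(0.0292×34.9) = 0.05888 K/W
R_total = 0.05888 K/W
Q = ΔT / R_total = 48 / 0.05888

Q ≈ 815 W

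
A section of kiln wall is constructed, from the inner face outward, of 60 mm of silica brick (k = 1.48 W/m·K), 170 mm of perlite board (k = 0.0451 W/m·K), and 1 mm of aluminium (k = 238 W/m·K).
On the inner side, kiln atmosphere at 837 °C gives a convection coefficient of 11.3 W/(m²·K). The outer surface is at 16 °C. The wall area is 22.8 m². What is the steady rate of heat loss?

Q ≈ 4800 W

Using the resistance-network approach (series):
R_inner film = 1/(h_i·A) = 1/(11.3×22.8) = 0.003881 K/W
R_silica brick = L/(kA) = 0.06/(1.48×22.8) = 0.001778 K/W
R_perlite board = L/(kA) = 0.17/(0.0451×22.8) = 0.1653 K/W
R_aluminium = L/(kA) = 0.001/(238×22.8) = 1.843×10^-7 K/W
R_total = 0.171 K/W
Q = ΔT / R_total = 821 / 0.171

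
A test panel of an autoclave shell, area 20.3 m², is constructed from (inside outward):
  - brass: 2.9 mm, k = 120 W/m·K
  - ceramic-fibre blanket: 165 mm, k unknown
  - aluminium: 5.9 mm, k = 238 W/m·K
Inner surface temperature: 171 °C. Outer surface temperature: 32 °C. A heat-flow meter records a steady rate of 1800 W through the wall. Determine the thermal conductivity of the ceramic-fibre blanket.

k ≈ 0.105 W/(m·K)

Using the resistance-network approach (series):
R_brass = L/(kA) = 0.0029/(120×20.3) = 1.19×10^-6 K/W
R_aluminium = L/(kA) = 0.0059/(238×20.3) = 1.221×10^-6 K/W
Sum of known resistances R_other = 2.412×10^-6 K/W
Total R = ΔT/Q = 139/1800 = 0.07722 K/W
R_ceramic-fibre blanket = R_total − R_other = 0.07722 K/W
k = L/(R·A) = 0.165/(0.07722×20.3)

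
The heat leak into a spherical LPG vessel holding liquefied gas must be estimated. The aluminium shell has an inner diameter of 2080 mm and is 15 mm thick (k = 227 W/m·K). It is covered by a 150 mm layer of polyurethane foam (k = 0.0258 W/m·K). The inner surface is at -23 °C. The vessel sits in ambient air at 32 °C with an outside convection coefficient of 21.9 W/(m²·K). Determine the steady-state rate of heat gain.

Spherical conduction: R = (1/r_in − 1/r_out)/(4πk) per layer; series-sum.
R_aluminium shell = (1/1.04 − 1/1.055)/(4π×227) = 4.793×10^-6 K/W
R_polyurethane foam = (1/1.055 − 1/1.205)/(4π×0.0258) = 0.3639 K/W
R_outer film = 1/(h·4πr_o²) = 1/(21.9×4π×1.205²) = 0.002502 K/W
R_total = 0.3664 K/W
Q = ΔT/R_total = 55/0.3664

Q ≈ 150 W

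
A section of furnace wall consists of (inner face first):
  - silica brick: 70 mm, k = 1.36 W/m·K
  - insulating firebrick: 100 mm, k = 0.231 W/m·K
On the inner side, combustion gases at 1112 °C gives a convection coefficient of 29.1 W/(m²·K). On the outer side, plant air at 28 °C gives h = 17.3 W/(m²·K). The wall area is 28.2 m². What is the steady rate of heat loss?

Q ≈ 53000 W

Model the wall as resistances in series:
R_inner film = 1/(h_i·A) = 1/(29.1×28.2) = 0.001219 K/W
R_silica brick = L/(kA) = 0.07/(1.36×28.2) = 0.001825 K/W
R_insulating firebrick = L/(kA) = 0.1/(0.231×28.2) = 0.01535 K/W
R_outer film = 1/(h_o·A) = 1/(17.3×28.2) = 0.00205 K/W
R_total = 0.02044 K/W
Q = ΔT / R_total = 1084 / 0.02044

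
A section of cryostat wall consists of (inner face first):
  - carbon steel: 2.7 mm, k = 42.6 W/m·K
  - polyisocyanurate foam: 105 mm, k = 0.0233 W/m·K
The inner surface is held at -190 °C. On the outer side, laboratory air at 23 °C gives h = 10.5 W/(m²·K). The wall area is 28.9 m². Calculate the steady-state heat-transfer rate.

Q ≈ 1340 W

Treating each layer as a thermal resistance in series:
R_carbon steel = L/(kA) = 0.0027/(42.6×28.9) = 2.193×10^-6 K/W
R_polyisocyanurate foam = L/(kA) = 0.105/(0.0233×28.9) = 0.1559 K/W
R_outer film = 1/(h_o·A) = 1/(10.5×28.9) = 0.003295 K/W
R_total = 0.1592 K/W
Q = ΔT / R_total = 213 / 0.1592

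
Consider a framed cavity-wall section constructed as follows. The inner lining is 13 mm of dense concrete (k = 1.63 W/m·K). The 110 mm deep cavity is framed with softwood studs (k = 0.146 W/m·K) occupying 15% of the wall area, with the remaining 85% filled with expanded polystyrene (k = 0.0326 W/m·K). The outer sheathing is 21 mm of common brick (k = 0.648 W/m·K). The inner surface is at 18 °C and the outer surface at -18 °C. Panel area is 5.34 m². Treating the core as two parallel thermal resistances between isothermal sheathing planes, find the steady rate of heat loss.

Sheathing layers in series; stud and cavity paths in parallel between them.
R_inner = 0.013/(1.63×5.34) = 0.001494 K/W
R_stud  = 0.11/(0.146×0.15×5.34) = 0.9406 K/W
R_cav   = 0.11/(0.0326×0.85×5.34) = 0.7434 K/W
1/R_core = 1/R_stud + 1/R_cav → R_core = 0.4152 K/W
R_outer = 0.021/(0.648×5.34) = 0.006069 K/W
R_total = 0.4228 K/W
Q = ΔT/R_total = 36/0.4228

Q ≈ 85.1 W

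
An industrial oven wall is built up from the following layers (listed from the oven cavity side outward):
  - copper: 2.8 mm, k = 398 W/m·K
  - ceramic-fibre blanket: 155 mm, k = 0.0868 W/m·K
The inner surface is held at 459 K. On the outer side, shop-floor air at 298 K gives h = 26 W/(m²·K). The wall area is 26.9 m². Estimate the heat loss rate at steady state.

Q ≈ 2370 W

Using the resistance-network approach (series):
R_copper = L/(kA) = 0.0028/(398×26.9) = 2.615×10^-7 K/W
R_ceramic-fibre blanket = L/(kA) = 0.155/(0.0868×26.9) = 0.06638 K/W
R_outer film = 1/(h_o·A) = 1/(26×26.9) = 0.00143 K/W
R_total = 0.06781 K/W
Q = ΔT / R_total = 161 / 0.06781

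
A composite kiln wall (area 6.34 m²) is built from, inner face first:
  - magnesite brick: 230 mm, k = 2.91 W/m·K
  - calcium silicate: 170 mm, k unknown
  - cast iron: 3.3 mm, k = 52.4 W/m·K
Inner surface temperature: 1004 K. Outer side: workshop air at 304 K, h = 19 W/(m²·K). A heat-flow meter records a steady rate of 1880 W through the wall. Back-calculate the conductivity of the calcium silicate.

k ≈ 0.0763 W/(m·K)

Thermal resistances in series:
R_magnesite brick = L/(kA) = 0.23/(2.91×6.34) = 0.01247 K/W
R_cast iron = L/(kA) = 0.0033/(52.4×6.34) = 9.933×10^-6 K/W
R_outer film = 1/(h_o·A) = 1/(19×6.34) = 0.008302 K/W
Sum of known resistances R_other = 0.02078 K/W
Total R = ΔT/Q = 700/1880 = 0.3723 K/W
R_calcium silicate = R_total − R_other = 0.3516 K/W
k = L/(R·A) = 0.17/(0.3516×6.34)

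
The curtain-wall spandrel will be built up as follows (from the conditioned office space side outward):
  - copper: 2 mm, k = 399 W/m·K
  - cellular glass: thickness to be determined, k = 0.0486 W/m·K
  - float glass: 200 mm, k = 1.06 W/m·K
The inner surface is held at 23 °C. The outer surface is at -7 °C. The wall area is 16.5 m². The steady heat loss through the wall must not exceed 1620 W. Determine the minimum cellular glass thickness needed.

L ≈ 5.68 mm

Thermal resistances in series:
R_copper = L/(kA) = 0.002/(399×16.5) = 3.038×10^-7 K/W
R_float glass = L/(kA) = 0.2/(1.06×16.5) = 0.01144 K/W
Sum of the known resistances R_other = 0.01144 K/W
Required total resistance R_tot = ΔT/Q_allow = 30/1620 = 0.01852 K/W
R_cellular glass = R_tot − R_other = 0.007083 K/W
L = R·k·A = 0.007083×0.0486×16.5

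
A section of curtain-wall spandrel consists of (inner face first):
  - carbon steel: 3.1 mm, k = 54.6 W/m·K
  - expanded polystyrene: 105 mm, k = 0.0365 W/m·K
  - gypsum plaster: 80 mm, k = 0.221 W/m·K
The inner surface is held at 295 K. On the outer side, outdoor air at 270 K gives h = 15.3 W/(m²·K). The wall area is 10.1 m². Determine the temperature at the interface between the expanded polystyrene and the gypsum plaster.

Treating each layer as a thermal resistance in series:
R_carbon steel = L/(kA) = 0.0031/(54.6×10.1) = 5.621×10^-6 K/W
R_expanded polystyrene = L/(kA) = 0.105/(0.0365×10.1) = 0.2848 K/W
R_gypsum plaster = L/(kA) = 0.08/(0.221×10.1) = 0.03584 K/W
R_outer film = 1/(h_o·A) = 1/(15.3×10.1) = 0.006471 K/W
R_total = 0.3271 K/W;  Q = ΔT/R_total = 25/0.3271 = 76.42 W
T_interface = T_inner − Q·ΣR(inner→interface) = 295 − 76.4×0.2848

T ≈ 273 K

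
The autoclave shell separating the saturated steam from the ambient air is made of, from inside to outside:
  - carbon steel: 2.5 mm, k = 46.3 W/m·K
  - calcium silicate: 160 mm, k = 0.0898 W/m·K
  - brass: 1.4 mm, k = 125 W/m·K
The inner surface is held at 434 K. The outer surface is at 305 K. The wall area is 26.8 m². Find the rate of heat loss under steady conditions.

Q ≈ 1940 W

Thermal resistances in series:
R_carbon steel = L/(kA) = 0.0025/(46.3×26.8) = 2.015×10^-6 K/W
R_calcium silicate = L/(kA) = 0.16/(0.0898×26.8) = 0.06648 K/W
R_brass = L/(kA) = 0.0014/(125×26.8) = 4.179×10^-7 K/W
R_total = 0.06649 K/W
Q = ΔT / R_total = 129 / 0.06649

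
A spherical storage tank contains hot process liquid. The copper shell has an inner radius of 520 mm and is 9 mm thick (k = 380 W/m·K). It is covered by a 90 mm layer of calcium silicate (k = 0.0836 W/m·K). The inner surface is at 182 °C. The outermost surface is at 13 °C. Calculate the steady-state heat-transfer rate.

Q ≈ 646 W

Spherical conduction: R = (1/r_in − 1/r_out)/(4πk) per layer; series-sum.
R_copper shell = (1/0.52 − 1/0.529)/(4π×380) = 6.852×10^-6 K/W
R_calcium silicate = (1/0.529 − 1/0.619)/(4π×0.0836) = 0.2616 K/W
R_total = 0.2616 K/W
Q = ΔT/R_total = 169/0.2616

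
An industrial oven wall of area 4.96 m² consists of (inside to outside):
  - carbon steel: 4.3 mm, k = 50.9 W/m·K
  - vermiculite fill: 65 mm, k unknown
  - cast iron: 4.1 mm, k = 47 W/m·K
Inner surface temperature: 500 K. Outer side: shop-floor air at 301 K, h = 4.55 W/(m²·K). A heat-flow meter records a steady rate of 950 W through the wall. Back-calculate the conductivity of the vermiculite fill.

k ≈ 0.0794 W/(m·K)

Model the wall as resistances in series:
R_carbon steel = L/(kA) = 0.0043/(50.9×4.96) = 1.703×10^-5 K/W
R_cast iron = L/(kA) = 0.0041/(47×4.96) = 1.759×10^-5 K/W
R_outer film = 1/(h_o·A) = 1/(4.55×4.96) = 0.04431 K/W
Sum of known resistances R_other = 0.04435 K/W
Total R = ΔT/Q = 199/950 = 0.2095 K/W
R_vermiculite fill = R_total − R_other = 0.1651 K/W
k = L/(R·A) = 0.065/(0.1651×4.96)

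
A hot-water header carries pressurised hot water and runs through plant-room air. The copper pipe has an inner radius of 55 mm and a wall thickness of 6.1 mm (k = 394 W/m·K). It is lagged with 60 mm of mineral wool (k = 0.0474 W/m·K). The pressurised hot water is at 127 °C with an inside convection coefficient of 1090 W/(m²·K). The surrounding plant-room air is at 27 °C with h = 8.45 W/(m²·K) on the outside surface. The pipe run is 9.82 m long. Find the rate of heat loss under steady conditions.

Q ≈ 400 W

Per-layer cylindrical resistances, series-summed:
R_inner film = 1/(h_i·2πr₁L) = 1/(1090×2π×0.055×9.82) = 2.703×10^-4 K/W
R_copper pipe wall = ln(61.1/55)/(2π×394×9.82) = 4.327×10^-6 K/W
R_mineral wool = ln(121.1/61.1)/(2π×0.0474×9.82) = 0.2339 K/W
R_outer film = 1/(h_o·2πr_oL) = 1/(8.45×2π×0.1211×9.82) = 0.01584 K/W
R_total = 0.25 K/W
Q = ΔT/R_total = 100/0.25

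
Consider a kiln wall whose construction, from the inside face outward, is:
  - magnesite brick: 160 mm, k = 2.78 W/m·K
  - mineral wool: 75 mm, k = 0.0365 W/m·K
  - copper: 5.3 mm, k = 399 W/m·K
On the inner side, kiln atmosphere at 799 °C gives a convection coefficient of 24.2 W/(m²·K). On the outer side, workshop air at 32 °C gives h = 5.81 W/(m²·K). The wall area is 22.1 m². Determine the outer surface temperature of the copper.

Using the resistance-network approach (series):
R_inner film = 1/(h_i·A) = 1/(24.2×22.1) = 0.00187 K/W
R_magnesite brick = L/(kA) = 0.16/(2.78×22.1) = 0.002604 K/W
R_mineral wool = L/(kA) = 0.075/(0.0365×22.1) = 0.09298 K/W
R_copper = L/(kA) = 0.0053/(399×22.1) = 6.011×10^-7 K/W
R_outer film = 1/(h_o·A) = 1/(5.81×22.1) = 0.007788 K/W
R_total = 0.1052 K/W;  Q = ΔT/R_total = 767/0.1052 = 7288 W
T_interface = T_inner − Q·ΣR(inner→interface) = 799 − 7290×0.09745

T ≈ 88.8 °C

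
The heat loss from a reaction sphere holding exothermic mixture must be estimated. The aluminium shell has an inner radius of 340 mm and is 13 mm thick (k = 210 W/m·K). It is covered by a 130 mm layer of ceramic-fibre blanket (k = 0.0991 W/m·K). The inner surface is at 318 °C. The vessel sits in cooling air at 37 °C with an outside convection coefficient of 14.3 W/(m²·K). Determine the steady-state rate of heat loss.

Radial (spherical) resistances in series:
R_aluminium shell = (1/0.34 − 1/0.353)/(4π×210) = 4.105×10^-5 K/W
R_ceramic-fibre blanket = (1/0.353 − 1/0.483)/(4π×0.0991) = 0.6123 K/W
R_outer film = 1/(h·4πr_o²) = 1/(14.3×4π×0.483²) = 0.02385 K/W
R_total = 0.6362 K/W
Q = ΔT/R_total = 281/0.6362

Q ≈ 442 W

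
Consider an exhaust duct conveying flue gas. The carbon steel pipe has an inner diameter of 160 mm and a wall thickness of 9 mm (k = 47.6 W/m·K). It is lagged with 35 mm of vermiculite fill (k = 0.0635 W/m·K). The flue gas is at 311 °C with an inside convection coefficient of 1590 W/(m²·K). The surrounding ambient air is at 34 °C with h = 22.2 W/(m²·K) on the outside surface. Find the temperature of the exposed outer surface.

T ≈ 52 °C

Treating each annulus and film as a series resistance:
R_inner film = 1/(h_i·2πr₁L) = 1/(1590×2π×0.08×1) = 0.001251 K/W
R_carbon steel pipe wall = ln(89/80)/(2π×47.6×1) = 3.565×10^-4 K/W
R_vermiculite fill = ln(124/89)/(2π×0.0635×1) = 0.8312 K/W
R_outer film = 1/(h_o·2πr_oL) = 1/(22.2×2π×0.124×1) = 0.05782 K/W
R_total = 0.8907 K/W
Q = ΔT/R_total = 277/0.8907
Q = 311 W/m
T_interface = T_inner − Q·ΣR(inner→interface) = 311 − 311×0.8328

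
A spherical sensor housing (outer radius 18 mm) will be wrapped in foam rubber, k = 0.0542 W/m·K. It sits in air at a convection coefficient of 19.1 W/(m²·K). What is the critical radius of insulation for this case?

For a sphere r_cr = 2k/h = 2×0.0542/19.1
r_cr = 5.68 mm; since the bare radius (18 mm) is above r_cr, any added insulation will reduce heat loss.

r_cr ≈ 5.68 mm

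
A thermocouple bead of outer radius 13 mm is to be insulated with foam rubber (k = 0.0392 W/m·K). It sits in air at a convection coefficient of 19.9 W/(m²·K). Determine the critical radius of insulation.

For a sphere r_cr = 2k/h = 2×0.0392/19.9
r_cr = 3.94 mm; since the bare radius (13 mm) is above r_cr, any added insulation will reduce heat loss.

r_cr ≈ 3.94 mm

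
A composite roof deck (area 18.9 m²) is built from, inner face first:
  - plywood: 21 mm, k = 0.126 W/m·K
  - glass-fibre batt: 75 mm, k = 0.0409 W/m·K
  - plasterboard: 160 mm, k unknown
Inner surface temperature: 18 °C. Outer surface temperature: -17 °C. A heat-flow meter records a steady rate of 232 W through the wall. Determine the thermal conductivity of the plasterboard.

k ≈ 0.188 W/(m·K)

Model the wall as resistances in series:
R_plywood = L/(kA) = 0.021/(0.126×18.9) = 0.008818 K/W
R_glass-fibre batt = L/(kA) = 0.075/(0.0409×18.9) = 0.09702 K/W
Sum of known resistances R_other = 0.1058 K/W
Total R = ΔT/Q = 35/232 = 0.1509 K/W
R_plasterboard = R_total − R_other = 0.04502 K/W
k = L/(R·A) = 0.16/(0.04502×18.9)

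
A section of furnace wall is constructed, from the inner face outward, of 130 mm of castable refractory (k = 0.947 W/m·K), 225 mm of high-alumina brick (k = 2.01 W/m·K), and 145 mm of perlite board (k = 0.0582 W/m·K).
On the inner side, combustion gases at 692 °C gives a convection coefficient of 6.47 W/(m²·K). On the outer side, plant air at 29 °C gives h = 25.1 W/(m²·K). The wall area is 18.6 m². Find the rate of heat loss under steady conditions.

Model the wall as resistances in series:
R_inner film = 1/(h_i·A) = 1/(6.47×18.6) = 0.00831 K/W
R_castable refractory = L/(kA) = 0.13/(0.947×18.6) = 0.00738 K/W
R_high-alumina brick = L/(kA) = 0.225/(2.01×18.6) = 0.006018 K/W
R_perlite board = L/(kA) = 0.145/(0.0582×18.6) = 0.1339 K/W
R_outer film = 1/(h_o·A) = 1/(25.1×18.6) = 0.002142 K/W
R_total = 0.1578 K/W
Q = ΔT / R_total = 663 / 0.1578

Q ≈ 4200 W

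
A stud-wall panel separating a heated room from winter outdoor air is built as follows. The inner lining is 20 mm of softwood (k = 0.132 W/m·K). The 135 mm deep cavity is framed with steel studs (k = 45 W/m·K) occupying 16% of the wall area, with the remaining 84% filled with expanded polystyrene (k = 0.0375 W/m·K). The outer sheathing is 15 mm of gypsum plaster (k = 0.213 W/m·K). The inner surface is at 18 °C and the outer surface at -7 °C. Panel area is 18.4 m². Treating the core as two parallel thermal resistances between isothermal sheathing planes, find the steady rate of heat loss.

Sheathing layers in series; stud and cavity paths in parallel between them.
R_inner = 0.02/(0.132×18.4) = 0.008235 K/W
R_stud  = 0.135/(45×0.16×18.4) = 0.001019 K/W
R_cav   = 0.135/(0.0375×0.84×18.4) = 0.2329 K/W
1/R_core = 1/R_stud + 1/R_cav → R_core = 0.001015 K/W
R_outer = 0.015/(0.213×18.4) = 0.003827 K/W
R_total = 0.01308 K/W
Q = ΔT/R_total = 25/0.01308

Q ≈ 1910 W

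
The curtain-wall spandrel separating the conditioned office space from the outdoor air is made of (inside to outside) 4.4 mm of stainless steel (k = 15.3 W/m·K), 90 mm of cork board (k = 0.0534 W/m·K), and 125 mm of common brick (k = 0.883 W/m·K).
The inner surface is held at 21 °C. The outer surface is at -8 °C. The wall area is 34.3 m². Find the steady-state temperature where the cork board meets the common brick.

T ≈ -5.75 °C

Thermal resistances in series:
R_stainless steel = L/(kA) = 0.0044/(15.3×34.3) = 8.384×10^-6 K/W
R_cork board = L/(kA) = 0.09/(0.0534×34.3) = 0.04914 K/W
R_common brick = L/(kA) = 0.125/(0.883×34.3) = 0.004127 K/W
R_total = 0.05327 K/W;  Q = ΔT/R_total = 29/0.05327 = 544.4 W
T_interface = T_inner − Q·ΣR(inner→interface) = 21 − 544×0.04915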